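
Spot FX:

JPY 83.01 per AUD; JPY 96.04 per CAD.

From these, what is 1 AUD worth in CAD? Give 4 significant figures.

AUD/CAD = 0.8643

1 AUD × 83.01 = 83.01 JPY
83.01 JPY ÷ 96.04 = 0.864327 CAD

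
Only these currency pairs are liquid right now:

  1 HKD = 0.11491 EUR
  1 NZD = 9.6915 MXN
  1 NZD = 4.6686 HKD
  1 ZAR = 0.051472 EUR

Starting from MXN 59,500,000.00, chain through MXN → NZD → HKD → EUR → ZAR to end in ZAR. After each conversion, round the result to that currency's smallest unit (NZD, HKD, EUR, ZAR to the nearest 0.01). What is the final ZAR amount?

MXN 59,500,000.00 ÷ 9.6915 = NZD 6,139,400.51
NZD 6,139,400.51 × 4.6686 = HKD 28,662,405.22
HKD 28,662,405.22 × 0.11491 = EUR 3,293,596.98
EUR 3,293,596.98 ÷ 0.051472 = ZAR 63,988,129.08

ZAR 63,988,129.08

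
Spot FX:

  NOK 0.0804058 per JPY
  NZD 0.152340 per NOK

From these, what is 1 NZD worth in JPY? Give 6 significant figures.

NZD/JPY = 81.6392

1 NZD ÷ 0.152340 = 6.56426 NOK
6.56426 NOK ÷ 0.0804058 = 81.6392 JPY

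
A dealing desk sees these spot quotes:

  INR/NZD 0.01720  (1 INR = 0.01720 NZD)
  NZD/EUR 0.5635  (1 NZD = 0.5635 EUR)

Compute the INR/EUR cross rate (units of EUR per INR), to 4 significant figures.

INR/EUR = 0.009692

1 INR × 0.01720 = 0.0172 NZD
0.0172 NZD × 0.5635 = 0.0096922 EUR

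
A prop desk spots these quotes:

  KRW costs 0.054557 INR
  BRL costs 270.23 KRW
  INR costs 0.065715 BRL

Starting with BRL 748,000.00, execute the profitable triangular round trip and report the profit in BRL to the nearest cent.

Profitable loop is BRL → INR → KRW → BRL:
BRL 748,000.00 ÷ 0.065715 = INR 11,382,484.97
INR 11,382,484.97 ÷ 0.054557 = KRW 208,634,730
KRW 208,634,730 ÷ 270.23 = BRL 772,063.54
Profit = BRL 772,063.54 − BRL 748,000.00

Profit: BRL 24,063.54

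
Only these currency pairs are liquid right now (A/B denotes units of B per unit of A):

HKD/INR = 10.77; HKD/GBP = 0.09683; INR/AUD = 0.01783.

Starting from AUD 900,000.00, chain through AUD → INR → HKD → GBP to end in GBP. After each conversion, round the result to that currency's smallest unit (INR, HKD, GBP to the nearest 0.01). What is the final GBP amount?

AUD 900,000.00 ÷ 0.01783 = INR 50,476,724.62
INR 50,476,724.62 ÷ 10.77 = HKD 4,686,789.66
HKD 4,686,789.66 × 0.09683 = GBP 453,821.84

GBP 453,821.84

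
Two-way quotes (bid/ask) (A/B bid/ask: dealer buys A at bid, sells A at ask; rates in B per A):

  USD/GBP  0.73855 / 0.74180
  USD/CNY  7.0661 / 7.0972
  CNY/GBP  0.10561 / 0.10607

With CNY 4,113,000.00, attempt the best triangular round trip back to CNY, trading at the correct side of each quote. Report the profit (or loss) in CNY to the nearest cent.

Best loop CNY → GBP → USD → CNY:
CNY 4,113,000.00 × 0.10561 (sell CNY at bid) = GBP 434,373.93
GBP 434,373.93 ÷ 0.74180 (buy USD at ask) = USD 585,567.44
USD 585,567.44 × 7.0661 (sell USD at bid) = CNY 4,137,678.12

Net profit: CNY 24,678.12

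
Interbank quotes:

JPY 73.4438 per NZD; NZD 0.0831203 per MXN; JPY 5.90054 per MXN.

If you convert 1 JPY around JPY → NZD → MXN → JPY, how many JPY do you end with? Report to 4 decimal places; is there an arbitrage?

Around JPY → NZD → MXN → JPY: 1 ÷ 73.4438 ÷ 0.0831203 × 5.90054 = 0.966562
Product < 1; profitable direction is JPY → MXN → NZD → JPY.

0.9666 (arbitrage exists)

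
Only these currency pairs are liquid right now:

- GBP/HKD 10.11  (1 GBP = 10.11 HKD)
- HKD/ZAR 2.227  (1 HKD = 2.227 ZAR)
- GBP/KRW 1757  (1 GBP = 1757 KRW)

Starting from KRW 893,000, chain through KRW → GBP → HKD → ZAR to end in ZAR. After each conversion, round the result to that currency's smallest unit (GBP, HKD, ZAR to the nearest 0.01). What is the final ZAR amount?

KRW 893,000 ÷ 1757 = GBP 508.25
GBP 508.25 × 10.11 = HKD 5,138.41
HKD 5,138.41 × 2.227 = ZAR 11,443.24

ZAR 11,443.24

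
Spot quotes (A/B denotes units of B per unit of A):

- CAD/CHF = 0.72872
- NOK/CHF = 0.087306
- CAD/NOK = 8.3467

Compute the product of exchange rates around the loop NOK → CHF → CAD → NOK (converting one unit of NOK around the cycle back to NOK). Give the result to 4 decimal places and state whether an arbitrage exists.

1.0000 (no arbitrage)

Around NOK → CHF → CAD → NOK: 1 × 0.087306 ÷ 0.72872 × 8.3467 = 0.999996
Product ≈ 1 (deviation 0.000%, within rounding noise).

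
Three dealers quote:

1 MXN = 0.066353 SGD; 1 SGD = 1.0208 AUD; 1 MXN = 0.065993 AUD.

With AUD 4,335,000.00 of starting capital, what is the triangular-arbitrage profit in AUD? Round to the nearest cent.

Profitable loop is AUD → MXN → SGD → AUD:
AUD 4,335,000.00 ÷ 0.065993 = MXN 65,688,785.17
MXN 65,688,785.17 × 0.066353 = SGD 4,358,647.96
SGD 4,358,647.96 × 1.0208 = AUD 4,449,307.84
Profit = AUD 4,449,307.84 − AUD 4,335,000.00

Profit: AUD 114,307.84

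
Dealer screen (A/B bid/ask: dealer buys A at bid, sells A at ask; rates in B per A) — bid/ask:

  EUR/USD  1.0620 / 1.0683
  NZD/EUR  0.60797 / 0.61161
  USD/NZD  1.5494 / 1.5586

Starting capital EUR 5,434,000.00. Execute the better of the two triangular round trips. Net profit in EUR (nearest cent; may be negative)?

Net profit: EUR 2,130.23

Best loop EUR → USD → NZD → EUR:
EUR 5,434,000.00 × 1.0620 (sell EUR at bid) = USD 5,770,908.00
USD 5,770,908.00 × 1.5494 (sell USD at bid) = NZD 8,941,444.86
NZD 8,941,444.86 × 0.60797 (sell NZD at bid) = EUR 5,436,130.23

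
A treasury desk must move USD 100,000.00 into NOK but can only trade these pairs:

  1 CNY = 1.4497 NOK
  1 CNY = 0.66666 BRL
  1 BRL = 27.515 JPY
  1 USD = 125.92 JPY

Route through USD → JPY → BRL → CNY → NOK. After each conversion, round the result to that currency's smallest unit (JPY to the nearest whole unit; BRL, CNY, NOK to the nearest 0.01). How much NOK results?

NOK 995,173.82

USD 100,000.00 × 125.92 = JPY 12,592,000
JPY 12,592,000 ÷ 27.515 = BRL 457,641.29
BRL 457,641.29 ÷ 0.66666 = CNY 686,468.80
CNY 686,468.80 × 1.4497 = NOK 995,173.82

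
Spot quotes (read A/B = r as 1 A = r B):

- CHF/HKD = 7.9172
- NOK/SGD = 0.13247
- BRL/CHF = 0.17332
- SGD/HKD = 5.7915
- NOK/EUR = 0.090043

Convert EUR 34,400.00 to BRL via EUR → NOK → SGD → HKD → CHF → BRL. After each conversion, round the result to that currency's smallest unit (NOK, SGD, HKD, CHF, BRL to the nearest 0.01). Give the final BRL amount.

EUR 34,400.00 ÷ 0.090043 = NOK 382,039.69
NOK 382,039.69 × 0.13247 = SGD 50,608.80
SGD 50,608.80 × 5.7915 = HKD 293,100.87
HKD 293,100.87 ÷ 7.9172 = CHF 37,020.77
CHF 37,020.77 ÷ 0.17332 = BRL 213,597.80

BRL 213,597.80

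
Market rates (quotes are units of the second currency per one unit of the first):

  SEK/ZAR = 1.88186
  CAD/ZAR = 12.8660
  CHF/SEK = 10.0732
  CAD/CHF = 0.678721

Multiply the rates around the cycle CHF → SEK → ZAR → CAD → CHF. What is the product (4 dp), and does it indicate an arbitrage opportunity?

Around CHF → SEK → ZAR → CAD → CHF: 1 × 10.0732 × 1.88186 ÷ 12.8660 × 0.678721 = 1.000006
Product ≈ 1 (deviation 0.001%, within rounding noise).

1.0000 (no arbitrage)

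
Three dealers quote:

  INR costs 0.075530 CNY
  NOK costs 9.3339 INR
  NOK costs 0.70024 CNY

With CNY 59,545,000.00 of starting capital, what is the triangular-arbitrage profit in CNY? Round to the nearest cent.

Profit: CNY 403,871.55

Profitable loop is CNY → NOK → INR → CNY:
CNY 59,545,000.00 ÷ 0.70024 = NOK 85,035,130.81
NOK 85,035,130.81 × 9.3339 = INR 793,709,407.49
INR 793,709,407.49 × 0.075530 = CNY 59,948,871.55
Profit = CNY 59,948,871.55 − CNY 59,545,000.00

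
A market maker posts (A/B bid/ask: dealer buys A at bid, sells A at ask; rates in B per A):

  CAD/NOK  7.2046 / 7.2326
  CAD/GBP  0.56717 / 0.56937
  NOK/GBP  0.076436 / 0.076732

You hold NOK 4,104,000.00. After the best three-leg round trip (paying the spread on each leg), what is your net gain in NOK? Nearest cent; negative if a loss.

Best loop NOK → CAD → GBP → NOK:
NOK 4,104,000.00 ÷ 7.2326 (buy CAD at ask) = CAD 567,430.80
CAD 567,430.80 × 0.56717 (sell CAD at bid) = GBP 321,829.73
GBP 321,829.73 ÷ 0.076732 (buy NOK at ask) = NOK 4,194,204.85

Net profit: NOK 90,204.85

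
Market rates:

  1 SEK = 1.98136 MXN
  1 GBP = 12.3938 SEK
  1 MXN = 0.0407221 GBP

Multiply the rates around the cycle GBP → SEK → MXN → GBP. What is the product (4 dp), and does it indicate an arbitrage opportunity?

Around GBP → SEK → MXN → GBP: 1 × 12.3938 × 1.98136 × 0.0407221 = 0.999995
Product ≈ 1 (deviation 0.000%, within rounding noise).

1.0000 (no arbitrage)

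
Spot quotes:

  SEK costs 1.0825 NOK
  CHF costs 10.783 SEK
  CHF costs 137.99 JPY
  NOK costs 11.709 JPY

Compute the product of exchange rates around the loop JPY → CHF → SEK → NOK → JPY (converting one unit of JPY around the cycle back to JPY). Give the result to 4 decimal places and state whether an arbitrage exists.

0.9905 (arbitrage exists)

Around JPY → CHF → SEK → NOK → JPY: 1 ÷ 137.99 × 10.783 × 1.0825 × 11.709 = 0.990466
Product < 1; profitable direction is JPY → NOK → SEK → CHF → JPY.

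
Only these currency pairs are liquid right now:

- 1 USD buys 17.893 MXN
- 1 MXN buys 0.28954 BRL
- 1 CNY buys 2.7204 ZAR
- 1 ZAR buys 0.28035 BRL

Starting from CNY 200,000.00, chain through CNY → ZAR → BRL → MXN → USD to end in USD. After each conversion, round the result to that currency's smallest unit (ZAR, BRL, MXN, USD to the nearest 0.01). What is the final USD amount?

CNY 200,000.00 × 2.7204 = ZAR 544,080.00
ZAR 544,080.00 × 0.28035 = BRL 152,532.83
BRL 152,532.83 ÷ 0.28954 = MXN 526,810.91
MXN 526,810.91 ÷ 17.893 = USD 29,442.29

USD 29,442.29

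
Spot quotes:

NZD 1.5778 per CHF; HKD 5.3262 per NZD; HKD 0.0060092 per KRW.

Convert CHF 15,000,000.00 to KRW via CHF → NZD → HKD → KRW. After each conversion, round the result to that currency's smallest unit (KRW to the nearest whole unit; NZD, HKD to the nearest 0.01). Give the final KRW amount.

KRW 20,977,031,119

CHF 15,000,000.00 × 1.5778 = NZD 23,667,000.00
NZD 23,667,000.00 × 5.3262 = HKD 126,055,175.40
HKD 126,055,175.40 ÷ 0.0060092 = KRW 20,977,031,119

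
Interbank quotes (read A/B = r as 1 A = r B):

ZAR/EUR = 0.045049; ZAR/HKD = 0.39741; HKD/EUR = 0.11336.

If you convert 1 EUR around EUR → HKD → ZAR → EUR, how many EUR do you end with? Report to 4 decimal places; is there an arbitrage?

Around EUR → HKD → ZAR → EUR: 1 ÷ 0.11336 ÷ 0.39741 × 0.045049 = 0.999969
Product ≈ 1 (deviation 0.003%, within rounding noise).

1.0000 (no arbitrage)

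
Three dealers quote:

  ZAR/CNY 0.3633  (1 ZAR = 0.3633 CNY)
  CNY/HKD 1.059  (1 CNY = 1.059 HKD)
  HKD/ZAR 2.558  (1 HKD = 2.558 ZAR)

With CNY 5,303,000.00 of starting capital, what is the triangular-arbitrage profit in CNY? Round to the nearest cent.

Profit: CNY 85,398.78

Profitable loop is CNY → ZAR → HKD → CNY:
CNY 5,303,000.00 ÷ 0.3633 = ZAR 14,596,752.00
ZAR 14,596,752.00 ÷ 2.558 = HKD 5,706,314.31
HKD 5,706,314.31 ÷ 1.059 = CNY 5,388,398.78
Profit = CNY 5,388,398.78 − CNY 5,303,000.00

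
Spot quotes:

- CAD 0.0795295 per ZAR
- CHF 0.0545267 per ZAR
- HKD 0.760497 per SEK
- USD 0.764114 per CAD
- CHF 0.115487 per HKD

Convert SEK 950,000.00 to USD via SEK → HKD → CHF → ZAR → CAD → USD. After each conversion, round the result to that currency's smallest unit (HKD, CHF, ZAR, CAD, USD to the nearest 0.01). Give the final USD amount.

SEK 950,000.00 × 0.760497 = HKD 722,472.15
HKD 722,472.15 × 0.115487 = CHF 83,436.14
CHF 83,436.14 ÷ 0.0545267 = ZAR 1,530,188.70
ZAR 1,530,188.70 × 0.0795295 = CAD 121,695.14
CAD 121,695.14 × 0.764114 = USD 92,988.96

USD 92,988.96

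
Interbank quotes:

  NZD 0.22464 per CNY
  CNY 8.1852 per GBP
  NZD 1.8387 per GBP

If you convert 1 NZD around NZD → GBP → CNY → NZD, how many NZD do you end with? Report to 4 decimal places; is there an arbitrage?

1.0000 (no arbitrage)

Around NZD → GBP → CNY → NZD: 1 ÷ 1.8387 × 8.1852 × 0.22464 = 1.000013
Product ≈ 1 (deviation 0.001%, within rounding noise).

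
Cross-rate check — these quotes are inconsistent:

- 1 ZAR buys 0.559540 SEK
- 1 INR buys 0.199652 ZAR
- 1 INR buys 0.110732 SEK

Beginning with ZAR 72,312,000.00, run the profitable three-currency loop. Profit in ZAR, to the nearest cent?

Profitable loop is ZAR → SEK → INR → ZAR:
ZAR 72,312,000.00 × 0.559540 = SEK 40,461,456.48
SEK 40,461,456.48 ÷ 0.110732 = INR 365,399,852.62
INR 365,399,852.62 × 0.199652 = ZAR 72,952,811.37
Profit = ZAR 72,952,811.37 − ZAR 72,312,000.00

Profit: ZAR 640,811.37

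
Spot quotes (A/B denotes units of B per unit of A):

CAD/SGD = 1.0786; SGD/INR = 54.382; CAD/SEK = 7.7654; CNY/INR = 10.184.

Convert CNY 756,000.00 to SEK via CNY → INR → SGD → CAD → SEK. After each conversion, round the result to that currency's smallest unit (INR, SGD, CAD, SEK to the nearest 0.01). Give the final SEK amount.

SEK 1,019,268.08

CNY 756,000.00 × 10.184 = INR 7,699,104.00
INR 7,699,104.00 ÷ 54.382 = SGD 141,574.49
SGD 141,574.49 ÷ 1.0786 = CAD 131,257.64
CAD 131,257.64 × 7.7654 = SEK 1,019,268.08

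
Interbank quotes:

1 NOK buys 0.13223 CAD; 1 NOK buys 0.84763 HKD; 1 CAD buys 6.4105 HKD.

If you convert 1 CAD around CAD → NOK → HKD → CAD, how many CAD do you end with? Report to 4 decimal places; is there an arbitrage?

1.0000 (no arbitrage)

Around CAD → NOK → HKD → CAD: 1 ÷ 0.13223 × 0.84763 ÷ 6.4105 = 0.999964
Product ≈ 1 (deviation 0.004%, within rounding noise).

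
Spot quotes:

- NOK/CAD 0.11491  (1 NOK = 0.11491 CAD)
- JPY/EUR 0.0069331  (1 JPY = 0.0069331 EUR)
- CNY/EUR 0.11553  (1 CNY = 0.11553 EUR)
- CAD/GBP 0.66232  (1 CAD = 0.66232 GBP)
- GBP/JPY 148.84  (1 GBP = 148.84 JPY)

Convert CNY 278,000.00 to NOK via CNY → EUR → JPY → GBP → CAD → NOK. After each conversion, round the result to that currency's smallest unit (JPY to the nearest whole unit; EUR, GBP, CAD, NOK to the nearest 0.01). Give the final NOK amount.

NOK 408,946.74

CNY 278,000.00 × 0.11553 = EUR 32,117.34
EUR 32,117.34 ÷ 0.0069331 = JPY 4,632,465
JPY 4,632,465 ÷ 148.84 = GBP 31,123.79
GBP 31,123.79 ÷ 0.66232 = CAD 46,992.07
CAD 46,992.07 ÷ 0.11491 = NOK 408,946.74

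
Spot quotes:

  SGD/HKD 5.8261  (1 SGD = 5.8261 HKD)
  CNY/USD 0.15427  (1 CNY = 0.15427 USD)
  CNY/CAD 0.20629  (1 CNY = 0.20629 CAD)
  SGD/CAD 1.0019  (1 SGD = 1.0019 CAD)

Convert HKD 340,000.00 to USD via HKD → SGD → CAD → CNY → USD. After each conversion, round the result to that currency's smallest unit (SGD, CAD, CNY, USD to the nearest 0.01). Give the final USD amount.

USD 43,724.88

HKD 340,000.00 ÷ 5.8261 = SGD 58,358.08
SGD 58,358.08 × 1.0019 = CAD 58,468.96
CAD 58,468.96 ÷ 0.20629 = CNY 283,430.90
CNY 283,430.90 × 0.15427 = USD 43,724.88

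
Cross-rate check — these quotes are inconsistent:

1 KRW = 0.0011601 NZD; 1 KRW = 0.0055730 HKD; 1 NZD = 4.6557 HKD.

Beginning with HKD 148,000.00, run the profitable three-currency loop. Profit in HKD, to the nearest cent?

Profit: HKD 4,711.01

Profitable loop is HKD → NZD → KRW → HKD:
HKD 148,000.00 ÷ 4.6557 = NZD 31,788.99
NZD 31,788.99 ÷ 0.0011601 = KRW 27,401,939
KRW 27,401,939 × 0.0055730 = HKD 152,711.01
Profit = HKD 152,711.01 − HKD 148,000.00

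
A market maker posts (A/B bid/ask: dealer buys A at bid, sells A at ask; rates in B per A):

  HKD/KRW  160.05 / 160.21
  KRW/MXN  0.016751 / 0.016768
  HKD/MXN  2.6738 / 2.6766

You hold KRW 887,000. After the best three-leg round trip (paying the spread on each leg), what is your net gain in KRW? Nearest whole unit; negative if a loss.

Best loop KRW → MXN → HKD → KRW:
KRW 887,000 × 0.016751 (sell KRW at bid) = MXN 14,858.14
MXN 14,858.14 ÷ 2.6766 (buy HKD at ask) = HKD 5,551.12
HKD 5,551.12 × 160.05 (sell HKD at bid) = KRW 888,457

Net profit: KRW 1,457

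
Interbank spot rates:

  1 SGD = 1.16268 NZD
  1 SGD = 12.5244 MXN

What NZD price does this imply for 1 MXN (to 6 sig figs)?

1 MXN ÷ 12.5244 = 0.0798441 SGD
0.0798441 SGD × 1.16268 = 0.0928332 NZD

MXN/NZD = 0.0928332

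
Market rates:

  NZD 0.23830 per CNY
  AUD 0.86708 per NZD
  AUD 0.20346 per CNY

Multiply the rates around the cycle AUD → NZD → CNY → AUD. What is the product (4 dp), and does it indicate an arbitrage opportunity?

0.9847 (arbitrage exists)

Around AUD → NZD → CNY → AUD: 1 ÷ 0.86708 ÷ 0.23830 × 0.20346 = 0.984682
Product < 1; profitable direction is AUD → CNY → NZD → AUD.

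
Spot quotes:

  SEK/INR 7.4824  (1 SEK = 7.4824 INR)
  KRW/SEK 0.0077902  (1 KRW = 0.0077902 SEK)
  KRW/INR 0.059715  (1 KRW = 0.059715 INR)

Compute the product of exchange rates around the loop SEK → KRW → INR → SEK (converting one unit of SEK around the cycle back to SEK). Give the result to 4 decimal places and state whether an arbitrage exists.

1.0245 (arbitrage exists)

Around SEK → KRW → INR → SEK: 1 ÷ 0.0077902 × 0.059715 ÷ 7.4824 = 1.024457
Product > 1; profitable direction is SEK → KRW → INR → SEK.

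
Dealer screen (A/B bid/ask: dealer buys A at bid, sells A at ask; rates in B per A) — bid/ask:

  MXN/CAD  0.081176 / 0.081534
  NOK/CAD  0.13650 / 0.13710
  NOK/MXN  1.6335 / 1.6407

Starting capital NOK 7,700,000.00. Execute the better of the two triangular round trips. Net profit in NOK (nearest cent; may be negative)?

Net profit: NOK 156,976.41

Best loop NOK → CAD → MXN → NOK:
NOK 7,700,000.00 × 0.13650 (sell NOK at bid) = CAD 1,051,050.00
CAD 1,051,050.00 ÷ 0.081534 (buy MXN at ask) = MXN 12,890,941.20
MXN 12,890,941.20 ÷ 1.6407 (buy NOK at ask) = NOK 7,856,976.41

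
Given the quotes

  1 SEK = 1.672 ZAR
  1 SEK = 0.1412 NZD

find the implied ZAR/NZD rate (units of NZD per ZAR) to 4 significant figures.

ZAR/NZD = 0.08445

1 ZAR ÷ 1.672 = 0.598086 SEK
0.598086 SEK × 0.1412 = 0.0844498 NZD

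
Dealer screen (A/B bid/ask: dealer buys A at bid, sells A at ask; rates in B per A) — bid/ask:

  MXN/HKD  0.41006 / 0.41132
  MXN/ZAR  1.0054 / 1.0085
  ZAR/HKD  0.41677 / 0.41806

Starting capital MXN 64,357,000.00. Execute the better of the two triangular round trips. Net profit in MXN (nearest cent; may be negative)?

Best loop MXN → ZAR → HKD → MXN:
MXN 64,357,000.00 × 1.0054 (sell MXN at bid) = ZAR 64,704,527.80
ZAR 64,704,527.80 × 0.41677 (sell ZAR at bid) = HKD 26,966,906.05
HKD 26,966,906.05 ÷ 0.41132 (buy MXN at ask) = MXN 65,561,864.37

Net profit: MXN 1,204,864.37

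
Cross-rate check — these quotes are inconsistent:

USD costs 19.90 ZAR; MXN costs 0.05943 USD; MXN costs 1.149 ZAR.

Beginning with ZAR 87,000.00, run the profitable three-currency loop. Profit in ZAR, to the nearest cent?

Profit: ZAR 2,548.44

Profitable loop is ZAR → MXN → USD → ZAR:
ZAR 87,000.00 ÷ 1.149 = MXN 75,718.02
MXN 75,718.02 × 0.05943 = USD 4,499.92
USD 4,499.92 × 19.90 = ZAR 89,548.44
Profit = ZAR 89,548.44 − ZAR 87,000.00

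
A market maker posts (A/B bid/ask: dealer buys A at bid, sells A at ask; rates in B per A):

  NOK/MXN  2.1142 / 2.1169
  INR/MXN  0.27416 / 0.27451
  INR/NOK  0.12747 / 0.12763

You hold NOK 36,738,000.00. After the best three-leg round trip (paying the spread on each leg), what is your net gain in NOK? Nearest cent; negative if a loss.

Net profit: NOK 541,191.86

Best loop NOK → INR → MXN → NOK:
NOK 36,738,000.00 ÷ 0.12763 (buy INR at ask) = INR 287,847,684.71
INR 287,847,684.71 × 0.27416 (sell INR at bid) = MXN 78,916,321.24
MXN 78,916,321.24 ÷ 2.1169 (buy NOK at ask) = NOK 37,279,191.86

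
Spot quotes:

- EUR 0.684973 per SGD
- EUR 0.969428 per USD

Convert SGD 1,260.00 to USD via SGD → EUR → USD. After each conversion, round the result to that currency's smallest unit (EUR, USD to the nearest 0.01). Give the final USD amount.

USD 890.29

SGD 1,260.00 × 0.684973 = EUR 863.07
EUR 863.07 ÷ 0.969428 = USD 890.29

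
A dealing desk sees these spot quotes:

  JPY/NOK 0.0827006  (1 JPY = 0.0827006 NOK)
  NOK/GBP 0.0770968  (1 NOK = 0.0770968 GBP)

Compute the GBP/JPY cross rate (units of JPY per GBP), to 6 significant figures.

1 GBP ÷ 0.0770968 = 12.9707 NOK
12.9707 NOK ÷ 0.0827006 = 156.839 JPY

GBP/JPY = 156.839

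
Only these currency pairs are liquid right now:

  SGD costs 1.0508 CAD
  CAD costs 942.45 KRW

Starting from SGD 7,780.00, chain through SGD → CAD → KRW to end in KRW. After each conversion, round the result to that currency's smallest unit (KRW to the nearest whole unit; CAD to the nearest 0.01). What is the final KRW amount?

KRW 7,704,736

SGD 7,780.00 × 1.0508 = CAD 8,175.22
CAD 8,175.22 × 942.45 = KRW 7,704,736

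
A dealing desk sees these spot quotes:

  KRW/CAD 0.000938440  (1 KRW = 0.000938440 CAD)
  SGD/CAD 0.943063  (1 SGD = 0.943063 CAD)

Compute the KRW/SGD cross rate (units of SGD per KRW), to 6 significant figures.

KRW/SGD = 0.000995098

1 KRW × 0.000938440 = 0.00093844 CAD
0.00093844 CAD ÷ 0.943063 = 0.000995098 SGD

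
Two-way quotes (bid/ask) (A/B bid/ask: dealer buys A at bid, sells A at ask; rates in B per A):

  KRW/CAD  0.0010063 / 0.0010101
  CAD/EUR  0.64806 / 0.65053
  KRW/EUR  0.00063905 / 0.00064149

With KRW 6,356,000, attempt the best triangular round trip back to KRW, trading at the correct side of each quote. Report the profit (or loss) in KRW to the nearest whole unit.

Best loop KRW → CAD → EUR → KRW:
KRW 6,356,000 × 0.0010063 (sell KRW at bid) = CAD 6,396.04
CAD 6,396.04 × 0.64806 (sell CAD at bid) = EUR 4,145.02
EUR 4,145.02 ÷ 0.00064149 (buy KRW at ask) = KRW 6,461,550

Net profit: KRW 105,550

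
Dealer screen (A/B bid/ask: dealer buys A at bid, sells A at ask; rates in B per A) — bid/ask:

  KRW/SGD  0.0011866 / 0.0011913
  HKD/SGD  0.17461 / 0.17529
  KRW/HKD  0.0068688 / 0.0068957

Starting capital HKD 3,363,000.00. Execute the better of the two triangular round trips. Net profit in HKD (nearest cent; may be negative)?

Net profit: HKD 22,756.41

Best loop HKD → SGD → KRW → HKD:
HKD 3,363,000.00 × 0.17461 (sell HKD at bid) = SGD 587,213.43
SGD 587,213.43 ÷ 0.0011913 (buy KRW at ask) = KRW 492,918,182
KRW 492,918,182 × 0.0068688 (sell KRW at bid) = HKD 3,385,756.41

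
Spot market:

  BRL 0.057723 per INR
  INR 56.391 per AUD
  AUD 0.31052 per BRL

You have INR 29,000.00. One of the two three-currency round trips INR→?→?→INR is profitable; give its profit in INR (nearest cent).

Profit: INR 312.05

Profitable loop is INR → BRL → AUD → INR:
INR 29,000.00 × 0.057723 = BRL 1,673.97
BRL 1,673.97 × 0.31052 = AUD 519.80
AUD 519.80 × 56.391 = INR 29,312.05
Profit = INR 29,312.05 − INR 29,000.00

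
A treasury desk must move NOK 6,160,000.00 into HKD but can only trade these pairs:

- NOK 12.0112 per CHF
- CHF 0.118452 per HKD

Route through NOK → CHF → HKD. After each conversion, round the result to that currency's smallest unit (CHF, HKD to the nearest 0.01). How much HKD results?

HKD 4,329,641.29

NOK 6,160,000.00 ÷ 12.0112 = CHF 512,854.67
CHF 512,854.67 ÷ 0.118452 = HKD 4,329,641.29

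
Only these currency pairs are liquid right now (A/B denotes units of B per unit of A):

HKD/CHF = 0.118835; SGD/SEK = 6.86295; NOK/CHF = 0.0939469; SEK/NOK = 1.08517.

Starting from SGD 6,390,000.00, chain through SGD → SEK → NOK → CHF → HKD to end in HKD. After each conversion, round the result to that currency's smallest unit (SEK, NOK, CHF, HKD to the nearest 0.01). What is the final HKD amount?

SGD 6,390,000.00 × 6.86295 = SEK 43,854,250.50
SEK 43,854,250.50 × 1.08517 = NOK 47,589,317.02
NOK 47,589,317.02 × 0.0939469 = CHF 4,470,868.81
CHF 4,470,868.81 ÷ 0.118835 = HKD 37,622,491.77

HKD 37,622,491.77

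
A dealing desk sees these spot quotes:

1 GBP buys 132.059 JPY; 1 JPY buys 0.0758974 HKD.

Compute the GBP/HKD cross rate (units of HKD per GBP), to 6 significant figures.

1 GBP × 132.059 = 132.059 JPY
132.059 JPY × 0.0758974 = 10.0229 HKD

GBP/HKD = 10.0229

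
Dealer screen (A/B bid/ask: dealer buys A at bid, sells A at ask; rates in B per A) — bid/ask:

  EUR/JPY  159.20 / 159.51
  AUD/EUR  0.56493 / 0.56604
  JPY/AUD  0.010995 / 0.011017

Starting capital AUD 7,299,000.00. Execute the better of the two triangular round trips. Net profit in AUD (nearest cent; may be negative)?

Net profit: AUD 38,784.90

Best loop AUD → JPY → EUR → AUD:
AUD 7,299,000.00 ÷ 0.011017 (buy JPY at ask) = JPY 662,521,558
JPY 662,521,558 ÷ 159.51 (buy EUR at ask) = EUR 4,153,479.77
EUR 4,153,479.77 ÷ 0.56604 (buy AUD at ask) = AUD 7,337,784.90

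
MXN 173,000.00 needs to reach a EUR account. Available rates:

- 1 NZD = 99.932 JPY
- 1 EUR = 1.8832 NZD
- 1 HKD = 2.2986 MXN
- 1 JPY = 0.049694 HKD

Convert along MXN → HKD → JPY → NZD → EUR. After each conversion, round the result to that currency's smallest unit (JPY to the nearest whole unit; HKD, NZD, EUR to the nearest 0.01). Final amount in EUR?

MXN 173,000.00 ÷ 2.2986 = HKD 75,263.20
HKD 75,263.20 ÷ 0.049694 = JPY 1,514,533
JPY 1,514,533 ÷ 99.932 = NZD 15,155.64
NZD 15,155.64 ÷ 1.8832 = EUR 8,047.81

EUR 8,047.81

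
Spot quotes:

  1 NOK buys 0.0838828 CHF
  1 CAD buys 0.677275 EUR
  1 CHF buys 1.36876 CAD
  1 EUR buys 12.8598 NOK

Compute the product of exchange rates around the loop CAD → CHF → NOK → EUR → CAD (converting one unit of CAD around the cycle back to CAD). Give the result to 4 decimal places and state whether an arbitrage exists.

1.0000 (no arbitrage)

Around CAD → CHF → NOK → EUR → CAD: 1 ÷ 1.36876 ÷ 0.0838828 ÷ 12.8598 ÷ 0.677275 = 1.000001
Product ≈ 1 (deviation 0.000%, within rounding noise).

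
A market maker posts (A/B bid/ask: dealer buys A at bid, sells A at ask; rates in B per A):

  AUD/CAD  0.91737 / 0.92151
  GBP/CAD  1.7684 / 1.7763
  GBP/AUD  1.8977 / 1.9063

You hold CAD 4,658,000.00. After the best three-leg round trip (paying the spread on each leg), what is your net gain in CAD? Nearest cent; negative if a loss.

Best loop CAD → AUD → GBP → CAD:
CAD 4,658,000.00 ÷ 0.92151 (buy AUD at ask) = AUD 5,054,747.10
AUD 5,054,747.10 ÷ 1.9063 (buy GBP at ask) = GBP 2,651,601.06
GBP 2,651,601.06 × 1.7684 (sell GBP at bid) = CAD 4,689,091.31

Net profit: CAD 31,091.31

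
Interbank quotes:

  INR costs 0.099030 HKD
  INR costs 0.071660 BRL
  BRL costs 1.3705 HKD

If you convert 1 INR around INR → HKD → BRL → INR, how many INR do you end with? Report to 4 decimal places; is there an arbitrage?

Around INR → HKD → BRL → INR: 1 × 0.099030 ÷ 1.3705 ÷ 0.071660 = 1.008349
Product > 1; profitable direction is INR → HKD → BRL → INR.

1.0083 (arbitrage exists)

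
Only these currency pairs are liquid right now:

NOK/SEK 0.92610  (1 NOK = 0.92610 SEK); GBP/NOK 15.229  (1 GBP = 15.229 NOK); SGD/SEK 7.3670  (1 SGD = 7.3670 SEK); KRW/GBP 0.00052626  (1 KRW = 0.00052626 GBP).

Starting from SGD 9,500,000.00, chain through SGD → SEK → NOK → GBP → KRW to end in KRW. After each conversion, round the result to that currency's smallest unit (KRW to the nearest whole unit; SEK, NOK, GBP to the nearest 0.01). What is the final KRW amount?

SGD 9,500,000.00 × 7.3670 = SEK 69,986,500.00
SEK 69,986,500.00 ÷ 0.92610 = NOK 75,571,212.61
NOK 75,571,212.61 ÷ 15.229 = GBP 4,962,322.71
GBP 4,962,322.71 ÷ 0.00052626 = KRW 9,429,412,667

KRW 9,429,412,667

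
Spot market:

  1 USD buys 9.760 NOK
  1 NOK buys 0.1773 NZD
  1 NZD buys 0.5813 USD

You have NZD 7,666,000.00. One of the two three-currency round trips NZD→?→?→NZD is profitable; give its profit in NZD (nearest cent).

Profitable loop is NZD → USD → NOK → NZD:
NZD 7,666,000.00 × 0.5813 = USD 4,456,245.80
USD 4,456,245.80 × 9.760 = NOK 43,492,959.01
NOK 43,492,959.01 × 0.1773 = NZD 7,711,301.63
Profit = NZD 7,711,301.63 − NZD 7,666,000.00

Profit: NZD 45,301.63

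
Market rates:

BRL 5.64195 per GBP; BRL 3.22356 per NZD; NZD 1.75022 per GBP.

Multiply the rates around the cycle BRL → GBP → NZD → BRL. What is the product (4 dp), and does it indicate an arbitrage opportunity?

1.0000 (no arbitrage)

Around BRL → GBP → NZD → BRL: 1 ÷ 5.64195 × 1.75022 × 3.22356 = 0.999998
Product ≈ 1 (deviation 0.000%, within rounding noise).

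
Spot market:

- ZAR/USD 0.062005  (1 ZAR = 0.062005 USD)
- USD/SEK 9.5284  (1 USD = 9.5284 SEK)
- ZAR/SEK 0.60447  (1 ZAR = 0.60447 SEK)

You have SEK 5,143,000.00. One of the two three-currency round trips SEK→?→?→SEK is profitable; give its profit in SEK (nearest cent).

Profit: SEK 118,924.15

Profitable loop is SEK → USD → ZAR → SEK:
SEK 5,143,000.00 ÷ 9.5284 = USD 539,754.84
USD 539,754.84 ÷ 0.062005 = ZAR 8,705,021.18
ZAR 8,705,021.18 × 0.60447 = SEK 5,261,924.15
Profit = SEK 5,261,924.15 − SEK 5,143,000.00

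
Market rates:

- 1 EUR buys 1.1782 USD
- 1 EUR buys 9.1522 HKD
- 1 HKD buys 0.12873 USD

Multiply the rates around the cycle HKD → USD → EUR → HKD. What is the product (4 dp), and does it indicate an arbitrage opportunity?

Around HKD → USD → EUR → HKD: 1 × 0.12873 ÷ 1.1782 × 9.1522 = 0.999968
Product ≈ 1 (deviation 0.003%, within rounding noise).

1.0000 (no arbitrage)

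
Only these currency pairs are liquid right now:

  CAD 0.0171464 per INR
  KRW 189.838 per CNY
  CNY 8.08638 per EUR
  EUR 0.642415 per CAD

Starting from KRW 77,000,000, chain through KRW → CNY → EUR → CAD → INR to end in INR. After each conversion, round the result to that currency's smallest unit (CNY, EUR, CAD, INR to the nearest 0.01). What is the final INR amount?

KRW 77,000,000 ÷ 189.838 = CNY 405,608.99
CNY 405,608.99 ÷ 8.08638 = EUR 50,159.53
EUR 50,159.53 ÷ 0.642415 = CAD 78,079.64
CAD 78,079.64 ÷ 0.0171464 = INR 4,553,704.57

INR 4,553,704.57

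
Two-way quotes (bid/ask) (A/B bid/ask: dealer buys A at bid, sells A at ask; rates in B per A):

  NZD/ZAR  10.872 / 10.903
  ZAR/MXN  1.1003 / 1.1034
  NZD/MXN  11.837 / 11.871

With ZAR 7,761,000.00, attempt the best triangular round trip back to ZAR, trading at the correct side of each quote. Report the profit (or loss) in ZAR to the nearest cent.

Best loop ZAR → MXN → NZD → ZAR:
ZAR 7,761,000.00 × 1.1003 (sell ZAR at bid) = MXN 8,539,428.30
MXN 8,539,428.30 ÷ 11.871 (buy NZD at ask) = NZD 719,352.06
NZD 719,352.06 × 10.872 (sell NZD at bid) = ZAR 7,820,795.59

Net profit: ZAR 59,795.59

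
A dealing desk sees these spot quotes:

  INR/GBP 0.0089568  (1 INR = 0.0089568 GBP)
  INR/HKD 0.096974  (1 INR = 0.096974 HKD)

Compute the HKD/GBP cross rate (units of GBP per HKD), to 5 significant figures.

1 HKD ÷ 0.096974 = 10.312 INR
10.312 INR × 0.0089568 = 0.0923629 GBP

HKD/GBP = 0.092363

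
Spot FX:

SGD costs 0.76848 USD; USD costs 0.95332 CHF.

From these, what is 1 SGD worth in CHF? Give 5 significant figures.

SGD/CHF = 0.73261

1 SGD × 0.76848 = 0.76848 USD
0.76848 USD × 0.95332 = 0.732607 CHF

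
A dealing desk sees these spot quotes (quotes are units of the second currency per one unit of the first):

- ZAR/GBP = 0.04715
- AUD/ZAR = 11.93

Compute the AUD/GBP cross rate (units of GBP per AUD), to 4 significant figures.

1 AUD × 11.93 = 11.93 ZAR
11.93 ZAR × 0.04715 = 0.562499 GBP

AUD/GBP = 0.5625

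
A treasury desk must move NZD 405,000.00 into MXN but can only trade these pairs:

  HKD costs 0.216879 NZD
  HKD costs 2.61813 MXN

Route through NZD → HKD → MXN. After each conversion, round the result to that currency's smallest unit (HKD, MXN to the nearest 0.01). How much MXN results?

NZD 405,000.00 ÷ 0.216879 = HKD 1,867,400.72
HKD 1,867,400.72 × 2.61813 = MXN 4,889,097.85

MXN 4,889,097.85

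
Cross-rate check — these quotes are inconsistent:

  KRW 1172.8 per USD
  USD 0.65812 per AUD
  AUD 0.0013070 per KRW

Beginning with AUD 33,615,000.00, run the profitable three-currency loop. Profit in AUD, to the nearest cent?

Profit: AUD 295,777.67

Profitable loop is AUD → USD → KRW → AUD:
AUD 33,615,000.00 × 0.65812 = USD 22,122,703.80
USD 22,122,703.80 × 1172.8 = KRW 25,945,507,017
KRW 25,945,507,017 × 0.0013070 = AUD 33,910,777.67
Profit = AUD 33,910,777.67 − AUD 33,615,000.00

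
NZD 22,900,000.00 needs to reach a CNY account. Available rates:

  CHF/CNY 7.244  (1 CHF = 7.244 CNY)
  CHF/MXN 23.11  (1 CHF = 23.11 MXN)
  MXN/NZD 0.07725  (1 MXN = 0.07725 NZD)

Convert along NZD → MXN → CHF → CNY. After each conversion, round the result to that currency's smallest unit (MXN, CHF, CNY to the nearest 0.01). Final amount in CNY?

CNY 92,921,345.64

NZD 22,900,000.00 ÷ 0.07725 = MXN 296,440,129.45
MXN 296,440,129.45 ÷ 23.11 = CHF 12,827,353.07
CHF 12,827,353.07 × 7.244 = CNY 92,921,345.64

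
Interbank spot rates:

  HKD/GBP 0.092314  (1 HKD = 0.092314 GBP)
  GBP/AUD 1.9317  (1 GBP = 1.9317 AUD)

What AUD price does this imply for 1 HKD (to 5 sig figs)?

HKD/AUD = 0.17832

1 HKD × 0.092314 = 0.092314 GBP
0.092314 GBP × 1.9317 = 0.178323 AUD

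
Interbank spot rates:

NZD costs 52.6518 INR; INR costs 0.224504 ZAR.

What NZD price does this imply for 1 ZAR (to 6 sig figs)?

1 ZAR ÷ 0.224504 = 4.45426 INR
4.45426 INR ÷ 52.6518 = 0.0845985 NZD

ZAR/NZD = 0.0845985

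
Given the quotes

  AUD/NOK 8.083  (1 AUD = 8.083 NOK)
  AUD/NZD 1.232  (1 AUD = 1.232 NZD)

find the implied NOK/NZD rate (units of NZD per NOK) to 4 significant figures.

NOK/NZD = 0.1524

1 NOK ÷ 8.083 = 0.123716 AUD
0.123716 AUD × 1.232 = 0.152419 NZD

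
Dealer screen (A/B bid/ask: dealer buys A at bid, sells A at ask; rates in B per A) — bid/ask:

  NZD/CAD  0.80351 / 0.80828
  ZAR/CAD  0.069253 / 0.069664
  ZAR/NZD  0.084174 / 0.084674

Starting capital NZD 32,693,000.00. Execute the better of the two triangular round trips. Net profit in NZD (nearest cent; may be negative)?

Best loop NZD → ZAR → CAD → NZD:
NZD 32,693,000.00 ÷ 0.084674 (buy ZAR at ask) = ZAR 386,104,353.17
ZAR 386,104,353.17 × 0.069253 (sell ZAR at bid) = CAD 26,738,884.77
CAD 26,738,884.77 ÷ 0.80828 (buy NZD at ask) = NZD 33,081,215.38

Net profit: NZD 388,215.38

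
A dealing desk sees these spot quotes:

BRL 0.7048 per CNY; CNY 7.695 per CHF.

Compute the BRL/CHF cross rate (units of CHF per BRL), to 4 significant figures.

BRL/CHF = 0.1844

1 BRL ÷ 0.7048 = 1.41884 CNY
1.41884 CNY ÷ 7.695 = 0.184385 CHF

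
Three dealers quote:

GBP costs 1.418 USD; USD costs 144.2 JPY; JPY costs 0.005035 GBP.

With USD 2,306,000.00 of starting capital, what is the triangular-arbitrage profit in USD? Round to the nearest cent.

Profitable loop is USD → JPY → GBP → USD:
USD 2,306,000.00 × 144.2 = JPY 332,525,200
JPY 332,525,200 × 0.005035 = GBP 1,674,264.38
GBP 1,674,264.38 × 1.418 = USD 2,374,106.89
Profit = USD 2,374,106.89 − USD 2,306,000.00

Profit: USD 68,106.89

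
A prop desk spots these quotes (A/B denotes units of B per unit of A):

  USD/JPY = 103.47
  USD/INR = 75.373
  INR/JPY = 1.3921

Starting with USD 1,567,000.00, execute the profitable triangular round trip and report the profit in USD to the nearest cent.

Profit: USD 22,061.78

Profitable loop is USD → INR → JPY → USD:
USD 1,567,000.00 × 75.373 = INR 118,109,491.00
INR 118,109,491.00 × 1.3921 = JPY 164,420,222
JPY 164,420,222 ÷ 103.47 = USD 1,589,061.78
Profit = USD 1,589,061.78 − USD 1,567,000.00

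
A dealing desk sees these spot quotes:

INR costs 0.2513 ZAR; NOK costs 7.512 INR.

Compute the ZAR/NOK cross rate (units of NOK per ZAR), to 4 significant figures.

1 ZAR ÷ 0.2513 = 3.97931 INR
3.97931 INR ÷ 7.512 = 0.529727 NOK

ZAR/NOK = 0.5297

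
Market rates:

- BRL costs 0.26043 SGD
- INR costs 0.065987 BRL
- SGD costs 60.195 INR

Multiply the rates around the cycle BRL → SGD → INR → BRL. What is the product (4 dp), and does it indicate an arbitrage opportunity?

1.0345 (arbitrage exists)

Around BRL → SGD → INR → BRL: 1 × 0.26043 × 60.195 × 0.065987 = 1.034451
Product > 1; profitable direction is BRL → SGD → INR → BRL.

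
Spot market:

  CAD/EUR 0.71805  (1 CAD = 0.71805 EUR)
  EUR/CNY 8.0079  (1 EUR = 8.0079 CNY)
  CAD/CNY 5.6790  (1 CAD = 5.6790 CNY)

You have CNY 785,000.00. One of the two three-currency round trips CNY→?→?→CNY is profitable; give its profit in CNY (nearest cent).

Profit: CNY 9,824.26

Profitable loop is CNY → CAD → EUR → CNY:
CNY 785,000.00 ÷ 5.6790 = CAD 138,228.56
CAD 138,228.56 × 0.71805 = EUR 99,255.02
EUR 99,255.02 × 8.0079 = CNY 794,824.26
Profit = CNY 794,824.26 − CNY 785,000.00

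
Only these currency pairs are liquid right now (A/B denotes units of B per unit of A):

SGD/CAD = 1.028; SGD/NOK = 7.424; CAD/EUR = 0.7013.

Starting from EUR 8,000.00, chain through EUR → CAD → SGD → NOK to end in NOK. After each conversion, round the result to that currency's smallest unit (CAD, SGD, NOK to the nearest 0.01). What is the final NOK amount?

EUR 8,000.00 ÷ 0.7013 = CAD 11,407.39
CAD 11,407.39 ÷ 1.028 = SGD 11,096.68
SGD 11,096.68 × 7.424 = NOK 82,381.75

NOK 82,381.75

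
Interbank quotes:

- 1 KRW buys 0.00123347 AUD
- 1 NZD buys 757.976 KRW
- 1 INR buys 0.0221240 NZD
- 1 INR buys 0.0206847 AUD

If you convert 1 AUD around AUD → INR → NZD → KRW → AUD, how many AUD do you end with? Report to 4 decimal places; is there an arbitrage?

Around AUD → INR → NZD → KRW → AUD: 1 ÷ 0.0206847 × 0.0221240 × 757.976 × 0.00123347 = 0.999996
Product ≈ 1 (deviation 0.000%, within rounding noise).

1.0000 (no arbitrage)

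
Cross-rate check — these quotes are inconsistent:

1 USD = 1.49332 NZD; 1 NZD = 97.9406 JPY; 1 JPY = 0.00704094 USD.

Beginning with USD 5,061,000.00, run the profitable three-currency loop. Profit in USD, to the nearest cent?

Profit: USD 150,738.57

Profitable loop is USD → NZD → JPY → USD:
USD 5,061,000.00 × 1.49332 = NZD 7,557,692.52
NZD 7,557,692.52 × 97.9406 = JPY 740,204,940
JPY 740,204,940 × 0.00704094 = USD 5,211,738.57
Profit = USD 5,211,738.57 − USD 5,061,000.00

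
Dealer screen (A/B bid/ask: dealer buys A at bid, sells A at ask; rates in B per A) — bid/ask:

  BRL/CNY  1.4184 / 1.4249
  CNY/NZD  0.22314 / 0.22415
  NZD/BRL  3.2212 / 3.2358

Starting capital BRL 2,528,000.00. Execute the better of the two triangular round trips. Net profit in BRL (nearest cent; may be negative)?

Net profit: BRL 49,335.24

Best loop BRL → CNY → NZD → BRL:
BRL 2,528,000.00 × 1.4184 (sell BRL at bid) = CNY 3,585,715.20
CNY 3,585,715.20 × 0.22314 (sell CNY at bid) = NZD 800,116.49
NZD 800,116.49 × 3.2212 (sell NZD at bid) = BRL 2,577,335.24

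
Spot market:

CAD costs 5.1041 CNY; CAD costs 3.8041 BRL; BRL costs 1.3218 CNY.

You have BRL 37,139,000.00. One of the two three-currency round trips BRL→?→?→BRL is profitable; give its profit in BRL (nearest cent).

Profitable loop is BRL → CAD → CNY → BRL:
BRL 37,139,000.00 ÷ 3.8041 = CAD 9,762,887.41
CAD 9,762,887.41 × 5.1041 = CNY 49,830,753.63
CNY 49,830,753.63 ÷ 1.3218 = BRL 37,699,162.99
Profit = BRL 37,699,162.99 − BRL 37,139,000.00

Profit: BRL 560,162.99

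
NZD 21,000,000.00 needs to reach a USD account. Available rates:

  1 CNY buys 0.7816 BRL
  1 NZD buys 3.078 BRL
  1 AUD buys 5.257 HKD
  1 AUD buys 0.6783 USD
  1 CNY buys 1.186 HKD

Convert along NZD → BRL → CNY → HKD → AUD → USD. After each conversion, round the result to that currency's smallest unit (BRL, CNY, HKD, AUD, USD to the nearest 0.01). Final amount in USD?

USD 12,655,283.79

NZD 21,000,000.00 × 3.078 = BRL 64,638,000.00
BRL 64,638,000.00 ÷ 0.7816 = CNY 82,699,590.58
CNY 82,699,590.58 × 1.186 = HKD 98,081,714.43
HKD 98,081,714.43 ÷ 5.257 = AUD 18,657,354.85
AUD 18,657,354.85 × 0.6783 = USD 12,655,283.79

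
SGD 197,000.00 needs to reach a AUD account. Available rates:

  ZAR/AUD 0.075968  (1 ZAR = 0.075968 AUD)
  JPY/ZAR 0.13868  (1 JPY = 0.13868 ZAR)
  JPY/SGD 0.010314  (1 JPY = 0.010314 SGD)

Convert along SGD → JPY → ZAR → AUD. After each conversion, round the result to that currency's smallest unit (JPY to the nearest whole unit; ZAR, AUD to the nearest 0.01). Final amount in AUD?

AUD 201,225.78

SGD 197,000.00 ÷ 0.010314 = JPY 19,100,252
JPY 19,100,252 × 0.13868 = ZAR 2,648,822.95
ZAR 2,648,822.95 × 0.075968 = AUD 201,225.78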